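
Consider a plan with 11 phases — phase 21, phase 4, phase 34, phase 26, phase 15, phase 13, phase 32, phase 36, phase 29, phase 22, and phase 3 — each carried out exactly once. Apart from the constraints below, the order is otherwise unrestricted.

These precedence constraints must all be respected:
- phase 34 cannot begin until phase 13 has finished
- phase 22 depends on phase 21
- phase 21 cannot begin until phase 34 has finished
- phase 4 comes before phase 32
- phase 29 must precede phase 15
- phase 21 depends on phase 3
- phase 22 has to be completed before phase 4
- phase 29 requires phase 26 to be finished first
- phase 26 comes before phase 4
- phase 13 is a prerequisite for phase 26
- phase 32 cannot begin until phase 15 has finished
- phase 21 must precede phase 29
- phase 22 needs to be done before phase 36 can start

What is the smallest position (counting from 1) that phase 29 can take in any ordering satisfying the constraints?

Every phase that must precede phase 29 has to come before it. Tracing all chains that end at phase 29, those phases are: phase 21, phase 34, phase 26, phase 13, phase 3 — 5 in total.
With 5 mandatory predecessors, the earliest phase 29 can sit is position 5+1 = 6, and placing just those 5 first achieves it.

6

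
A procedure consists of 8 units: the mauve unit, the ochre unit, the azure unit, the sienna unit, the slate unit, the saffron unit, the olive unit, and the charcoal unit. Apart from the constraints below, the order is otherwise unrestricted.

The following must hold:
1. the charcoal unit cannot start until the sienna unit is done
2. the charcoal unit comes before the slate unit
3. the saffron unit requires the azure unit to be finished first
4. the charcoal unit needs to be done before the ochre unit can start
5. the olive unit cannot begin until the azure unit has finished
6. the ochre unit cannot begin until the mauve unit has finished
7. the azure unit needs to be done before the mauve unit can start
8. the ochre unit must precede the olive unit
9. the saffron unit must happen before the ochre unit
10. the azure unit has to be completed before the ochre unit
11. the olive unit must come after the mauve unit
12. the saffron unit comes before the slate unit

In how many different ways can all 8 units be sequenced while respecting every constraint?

66

2 units have no prerequisites (the azure unit, the sienna unit), so any of them could come first.
Counting all ways to extend the partial order to a total order gives 66.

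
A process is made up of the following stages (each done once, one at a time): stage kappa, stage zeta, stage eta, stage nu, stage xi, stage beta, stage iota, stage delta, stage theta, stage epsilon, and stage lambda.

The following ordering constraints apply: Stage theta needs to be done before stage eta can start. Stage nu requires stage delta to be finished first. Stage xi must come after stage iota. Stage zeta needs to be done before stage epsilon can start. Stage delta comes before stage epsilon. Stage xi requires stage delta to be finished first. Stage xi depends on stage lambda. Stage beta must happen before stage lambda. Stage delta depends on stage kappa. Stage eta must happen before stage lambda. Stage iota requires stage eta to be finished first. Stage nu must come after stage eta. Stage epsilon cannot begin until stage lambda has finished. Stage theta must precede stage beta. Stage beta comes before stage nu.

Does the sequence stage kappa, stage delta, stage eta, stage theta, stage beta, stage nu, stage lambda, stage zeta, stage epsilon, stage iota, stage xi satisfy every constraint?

The sequence places stage eta ahead of stage theta.
That contradicts the constraint that stage theta must precede stage eta.

No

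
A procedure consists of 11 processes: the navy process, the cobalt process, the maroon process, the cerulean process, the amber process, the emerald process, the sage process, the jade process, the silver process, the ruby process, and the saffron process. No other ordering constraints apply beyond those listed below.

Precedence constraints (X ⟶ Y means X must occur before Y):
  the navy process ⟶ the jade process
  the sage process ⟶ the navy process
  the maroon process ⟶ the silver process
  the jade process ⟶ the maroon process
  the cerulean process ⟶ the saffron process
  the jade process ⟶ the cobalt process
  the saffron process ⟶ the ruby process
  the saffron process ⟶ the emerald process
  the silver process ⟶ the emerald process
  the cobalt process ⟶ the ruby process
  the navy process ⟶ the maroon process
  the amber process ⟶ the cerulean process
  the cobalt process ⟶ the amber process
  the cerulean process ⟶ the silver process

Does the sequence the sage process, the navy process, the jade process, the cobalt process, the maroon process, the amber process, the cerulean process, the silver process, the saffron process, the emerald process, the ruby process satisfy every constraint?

Every stated constraint is respected: the cobalt process sits at position 4, ahead of the ruby process at position 11, and each of the other listed pairs likewise has the predecessor earlier in the sequence.

Yes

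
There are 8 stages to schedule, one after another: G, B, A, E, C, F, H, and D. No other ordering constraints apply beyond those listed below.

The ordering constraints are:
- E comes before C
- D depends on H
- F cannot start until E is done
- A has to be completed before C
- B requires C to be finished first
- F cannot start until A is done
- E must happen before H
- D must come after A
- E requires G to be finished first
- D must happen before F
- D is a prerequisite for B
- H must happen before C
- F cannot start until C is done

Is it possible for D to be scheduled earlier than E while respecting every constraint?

No

The constraints give a chain E → H → D, which forces E before D.
Hence D can never be scheduled before E.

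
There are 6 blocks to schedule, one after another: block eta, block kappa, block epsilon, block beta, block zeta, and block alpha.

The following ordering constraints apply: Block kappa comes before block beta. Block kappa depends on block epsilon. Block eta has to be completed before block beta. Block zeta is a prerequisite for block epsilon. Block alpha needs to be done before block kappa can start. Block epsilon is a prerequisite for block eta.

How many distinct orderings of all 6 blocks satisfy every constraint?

7

The blocks with no prerequisites are block zeta, block alpha; any of them can be placed first.
Systematically extending each partial ordering one block at a time and counting, there are 7 complete orderings.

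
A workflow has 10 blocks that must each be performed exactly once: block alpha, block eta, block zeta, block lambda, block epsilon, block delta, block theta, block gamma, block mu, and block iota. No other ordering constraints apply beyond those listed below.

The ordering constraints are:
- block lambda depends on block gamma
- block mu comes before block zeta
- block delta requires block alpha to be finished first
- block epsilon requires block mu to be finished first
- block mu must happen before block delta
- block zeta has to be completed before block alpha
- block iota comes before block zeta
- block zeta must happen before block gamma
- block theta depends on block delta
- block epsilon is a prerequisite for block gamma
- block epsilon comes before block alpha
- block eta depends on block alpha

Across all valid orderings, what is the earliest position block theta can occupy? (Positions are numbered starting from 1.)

The blocks that are forced before block theta, directly or transitively, are block alpha, block zeta, block epsilon, block delta, block mu, block iota. That's 6 blocks.
With 6 mandatory predecessors, the earliest block theta can sit is position 6+1 = 7, and placing just those 6 first achieves it.

7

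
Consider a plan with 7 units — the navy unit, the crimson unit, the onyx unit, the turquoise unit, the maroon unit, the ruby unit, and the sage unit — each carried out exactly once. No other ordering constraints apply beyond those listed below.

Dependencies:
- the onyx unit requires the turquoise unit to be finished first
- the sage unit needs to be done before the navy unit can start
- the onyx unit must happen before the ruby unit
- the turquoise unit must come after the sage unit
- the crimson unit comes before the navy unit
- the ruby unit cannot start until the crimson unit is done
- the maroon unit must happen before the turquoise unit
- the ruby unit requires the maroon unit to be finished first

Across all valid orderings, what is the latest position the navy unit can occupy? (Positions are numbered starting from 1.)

No constraint forces any unit after the navy unit, so it can be placed last, in position 7.

7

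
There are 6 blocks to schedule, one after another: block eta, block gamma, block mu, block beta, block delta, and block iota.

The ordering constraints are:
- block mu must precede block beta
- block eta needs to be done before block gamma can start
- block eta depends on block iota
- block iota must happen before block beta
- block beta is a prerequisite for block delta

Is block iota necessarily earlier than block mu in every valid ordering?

No chain of constraints connects block iota to block mu in either direction.
There exist valid orderings with block mu before block iota, so block iota is not required to come first.

No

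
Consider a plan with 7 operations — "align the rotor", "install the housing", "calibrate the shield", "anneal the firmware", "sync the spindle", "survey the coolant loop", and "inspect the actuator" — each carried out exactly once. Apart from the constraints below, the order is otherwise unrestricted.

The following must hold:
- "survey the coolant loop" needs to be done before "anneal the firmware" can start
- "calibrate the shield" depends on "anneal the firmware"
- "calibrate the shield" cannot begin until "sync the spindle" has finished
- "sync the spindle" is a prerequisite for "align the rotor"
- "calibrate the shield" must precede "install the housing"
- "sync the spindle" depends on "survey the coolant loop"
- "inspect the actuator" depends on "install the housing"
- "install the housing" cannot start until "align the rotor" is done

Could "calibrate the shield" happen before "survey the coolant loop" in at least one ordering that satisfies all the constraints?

No

There is a dependency chain "survey the coolant loop" → "anneal the firmware" → "calibrate the shield", so "calibrate the shield" always comes after "survey the coolant loop".
So no valid ordering can have "calibrate the shield" before "survey the coolant loop".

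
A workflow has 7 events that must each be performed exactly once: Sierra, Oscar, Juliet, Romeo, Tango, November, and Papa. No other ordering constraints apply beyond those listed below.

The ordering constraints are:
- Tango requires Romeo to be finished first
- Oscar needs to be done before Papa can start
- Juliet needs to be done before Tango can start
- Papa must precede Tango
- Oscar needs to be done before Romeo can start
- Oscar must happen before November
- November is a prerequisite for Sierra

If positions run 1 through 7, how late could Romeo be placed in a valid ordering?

The only event forced after Romeo (directly or by a chain) is Tango.
So at least 1 event follows Romeo, putting Romeo no later than position 6. That position is achievable by scheduling everything else first.

6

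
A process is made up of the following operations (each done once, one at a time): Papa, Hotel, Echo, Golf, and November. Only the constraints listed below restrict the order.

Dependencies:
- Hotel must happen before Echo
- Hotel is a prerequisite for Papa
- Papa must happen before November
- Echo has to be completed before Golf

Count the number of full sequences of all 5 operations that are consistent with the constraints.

Hotel is the only operation with nothing required before it, so every ordering starts there.
Counting all ways to extend the partial order to a total order gives 6.

6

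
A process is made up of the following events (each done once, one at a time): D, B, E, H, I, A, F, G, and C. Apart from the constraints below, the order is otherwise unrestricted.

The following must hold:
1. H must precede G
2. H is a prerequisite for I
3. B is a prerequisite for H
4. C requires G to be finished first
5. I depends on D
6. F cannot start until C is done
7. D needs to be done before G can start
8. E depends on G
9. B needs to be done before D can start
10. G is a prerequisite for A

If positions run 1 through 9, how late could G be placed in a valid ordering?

5

Every event that must follow G has to come after it. Tracing all chains starting from G, those events are: E, A, F, C — 4 in total.
With 4 mandatory successors out of 9 events total, the latest slot for G is 9−4 = 5, and it's reachable by doing all non-successors before G.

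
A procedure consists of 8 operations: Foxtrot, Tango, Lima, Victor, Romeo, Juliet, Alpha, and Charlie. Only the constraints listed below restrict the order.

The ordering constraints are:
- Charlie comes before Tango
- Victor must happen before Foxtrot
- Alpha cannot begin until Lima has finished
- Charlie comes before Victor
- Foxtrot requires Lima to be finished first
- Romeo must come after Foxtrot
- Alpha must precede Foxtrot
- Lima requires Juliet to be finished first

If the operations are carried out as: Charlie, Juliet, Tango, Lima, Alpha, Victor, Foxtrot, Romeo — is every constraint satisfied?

Going through the constraints one by one, each required predecessor appears earlier in the sequence than its dependent — e.g. Charlie (position 1) is before Victor (position 6), as required.

Yes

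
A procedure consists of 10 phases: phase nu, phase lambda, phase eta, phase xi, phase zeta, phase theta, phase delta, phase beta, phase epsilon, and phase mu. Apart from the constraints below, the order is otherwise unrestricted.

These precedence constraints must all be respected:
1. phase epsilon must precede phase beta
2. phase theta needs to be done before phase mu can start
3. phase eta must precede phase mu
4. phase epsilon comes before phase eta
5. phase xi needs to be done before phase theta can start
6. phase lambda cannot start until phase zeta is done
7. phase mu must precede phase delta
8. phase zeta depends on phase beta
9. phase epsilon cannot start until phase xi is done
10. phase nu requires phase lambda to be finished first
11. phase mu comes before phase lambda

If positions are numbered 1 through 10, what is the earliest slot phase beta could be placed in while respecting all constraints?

Every phase that must precede phase beta has to come before it. Tracing all chains that end at phase beta, those phases are: phase xi, phase epsilon — 2 in total.
So at minimum 2 phases come before phase beta, putting phase beta no earlier than position 3. That position is achievable by scheduling exactly those predecessors first.

3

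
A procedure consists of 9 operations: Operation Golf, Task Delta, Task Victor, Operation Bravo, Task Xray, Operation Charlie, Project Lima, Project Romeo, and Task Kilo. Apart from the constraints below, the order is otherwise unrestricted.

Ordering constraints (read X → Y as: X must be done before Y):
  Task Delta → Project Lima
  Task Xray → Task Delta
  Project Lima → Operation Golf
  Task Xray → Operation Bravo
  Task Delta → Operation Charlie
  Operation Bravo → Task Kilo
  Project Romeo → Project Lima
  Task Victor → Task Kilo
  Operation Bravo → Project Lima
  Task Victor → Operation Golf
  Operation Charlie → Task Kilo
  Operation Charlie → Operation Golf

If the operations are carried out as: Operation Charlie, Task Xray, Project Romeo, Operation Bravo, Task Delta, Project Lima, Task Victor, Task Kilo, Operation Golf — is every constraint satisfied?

No

Here Task Delta comes after Operation Charlie.
But one of the constraints requires Task Delta before Operation Charlie, so this ordering violates it.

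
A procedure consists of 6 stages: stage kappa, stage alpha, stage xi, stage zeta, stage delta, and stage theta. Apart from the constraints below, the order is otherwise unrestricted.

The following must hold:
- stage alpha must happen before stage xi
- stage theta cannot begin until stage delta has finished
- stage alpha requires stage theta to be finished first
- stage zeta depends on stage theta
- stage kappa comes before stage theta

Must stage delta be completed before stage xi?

Yes

There is a constraint chain stage delta → stage theta → stage alpha → stage xi.
That forces stage delta before stage xi in every valid schedule.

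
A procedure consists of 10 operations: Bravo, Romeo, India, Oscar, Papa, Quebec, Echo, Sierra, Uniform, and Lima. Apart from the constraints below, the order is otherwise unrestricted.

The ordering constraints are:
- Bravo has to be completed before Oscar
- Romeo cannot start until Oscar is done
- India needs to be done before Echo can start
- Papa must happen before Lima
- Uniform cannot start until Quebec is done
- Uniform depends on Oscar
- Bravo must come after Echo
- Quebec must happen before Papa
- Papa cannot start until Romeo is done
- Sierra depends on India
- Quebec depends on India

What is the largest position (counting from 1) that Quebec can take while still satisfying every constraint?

7

Every operation that must follow Quebec has to come after it. Tracing all chains starting from Quebec, those operations are: Papa, Uniform, Lima — 3 in total.
With 3 mandatory successors out of 10 operations total, the latest slot for Quebec is 10−3 = 7, and it's reachable by doing all non-successors before Quebec.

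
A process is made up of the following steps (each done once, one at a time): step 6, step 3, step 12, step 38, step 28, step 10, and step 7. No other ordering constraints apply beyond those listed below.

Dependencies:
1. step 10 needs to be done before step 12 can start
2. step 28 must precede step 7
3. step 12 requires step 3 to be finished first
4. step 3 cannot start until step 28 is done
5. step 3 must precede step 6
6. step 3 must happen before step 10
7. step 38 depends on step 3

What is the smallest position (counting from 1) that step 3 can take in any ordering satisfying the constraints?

2

The only step forced before step 3 (directly or transitively) is step 28.
So at minimum 1 step comes before step 3, putting step 3 no earlier than position 2. That position is achievable by scheduling exactly that predecessor first.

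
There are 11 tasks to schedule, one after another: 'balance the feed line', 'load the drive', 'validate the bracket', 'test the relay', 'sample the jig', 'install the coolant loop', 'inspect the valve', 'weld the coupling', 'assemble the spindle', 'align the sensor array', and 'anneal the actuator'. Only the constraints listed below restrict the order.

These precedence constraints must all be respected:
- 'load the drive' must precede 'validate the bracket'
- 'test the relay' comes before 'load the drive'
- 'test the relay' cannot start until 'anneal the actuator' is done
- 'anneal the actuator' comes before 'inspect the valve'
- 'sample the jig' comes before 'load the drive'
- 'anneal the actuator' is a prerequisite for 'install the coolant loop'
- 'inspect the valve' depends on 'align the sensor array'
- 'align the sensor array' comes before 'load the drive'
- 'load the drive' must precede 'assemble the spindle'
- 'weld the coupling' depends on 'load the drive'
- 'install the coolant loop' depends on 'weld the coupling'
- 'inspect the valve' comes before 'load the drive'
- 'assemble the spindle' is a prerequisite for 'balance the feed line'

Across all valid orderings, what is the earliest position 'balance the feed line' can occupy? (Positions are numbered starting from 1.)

8

Working backwards through the constraints from 'balance the feed line', its full set of required predecessors is 'load the drive', 'test the relay', 'sample the jig', 'inspect the valve', 'assemble the spindle', 'align the sensor array', 'anneal the actuator' — 7 of them.
So at minimum 7 tasks come before 'balance the feed line', putting 'balance the feed line' no earlier than position 8. That position is achievable by scheduling exactly those predecessors first.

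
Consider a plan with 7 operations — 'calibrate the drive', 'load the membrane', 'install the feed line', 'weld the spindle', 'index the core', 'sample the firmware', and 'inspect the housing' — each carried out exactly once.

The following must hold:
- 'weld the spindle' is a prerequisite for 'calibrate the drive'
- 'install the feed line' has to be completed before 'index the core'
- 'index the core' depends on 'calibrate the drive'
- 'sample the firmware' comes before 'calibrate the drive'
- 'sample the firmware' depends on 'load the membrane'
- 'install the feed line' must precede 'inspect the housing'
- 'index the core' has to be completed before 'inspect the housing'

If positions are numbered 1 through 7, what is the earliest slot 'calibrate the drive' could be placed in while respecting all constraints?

Working backwards through the constraints from 'calibrate the drive', its full set of required predecessors is 'load the membrane', 'weld the spindle', 'sample the firmware' — 3 of them.
So at minimum 3 operations come before 'calibrate the drive', putting 'calibrate the drive' no earlier than position 4. That position is achievable by scheduling exactly those predecessors first.

4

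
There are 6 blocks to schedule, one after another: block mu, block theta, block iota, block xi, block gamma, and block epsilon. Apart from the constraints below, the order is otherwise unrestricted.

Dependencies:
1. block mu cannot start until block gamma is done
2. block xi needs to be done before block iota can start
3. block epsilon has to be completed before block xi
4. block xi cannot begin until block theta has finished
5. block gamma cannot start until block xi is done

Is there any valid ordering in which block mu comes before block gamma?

There is a dependency chain block gamma → block mu, so block mu always comes after block gamma.
Hence block mu can never be scheduled before block gamma.

No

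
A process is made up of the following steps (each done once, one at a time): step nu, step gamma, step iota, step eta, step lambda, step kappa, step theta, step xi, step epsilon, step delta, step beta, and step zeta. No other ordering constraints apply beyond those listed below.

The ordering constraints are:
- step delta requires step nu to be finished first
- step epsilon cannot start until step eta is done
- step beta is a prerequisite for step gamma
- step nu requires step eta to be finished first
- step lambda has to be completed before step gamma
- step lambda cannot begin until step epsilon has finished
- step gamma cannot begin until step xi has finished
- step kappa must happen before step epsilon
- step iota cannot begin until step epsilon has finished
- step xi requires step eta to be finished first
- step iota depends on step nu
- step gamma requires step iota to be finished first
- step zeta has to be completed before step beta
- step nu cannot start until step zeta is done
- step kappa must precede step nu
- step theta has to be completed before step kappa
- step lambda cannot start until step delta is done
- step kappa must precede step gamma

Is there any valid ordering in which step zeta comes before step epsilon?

Yes

Nothing in the constraints forces step epsilon before step zeta — there is no chain from step epsilon to step zeta.
So a valid ordering placing step zeta earlier than step epsilon exists.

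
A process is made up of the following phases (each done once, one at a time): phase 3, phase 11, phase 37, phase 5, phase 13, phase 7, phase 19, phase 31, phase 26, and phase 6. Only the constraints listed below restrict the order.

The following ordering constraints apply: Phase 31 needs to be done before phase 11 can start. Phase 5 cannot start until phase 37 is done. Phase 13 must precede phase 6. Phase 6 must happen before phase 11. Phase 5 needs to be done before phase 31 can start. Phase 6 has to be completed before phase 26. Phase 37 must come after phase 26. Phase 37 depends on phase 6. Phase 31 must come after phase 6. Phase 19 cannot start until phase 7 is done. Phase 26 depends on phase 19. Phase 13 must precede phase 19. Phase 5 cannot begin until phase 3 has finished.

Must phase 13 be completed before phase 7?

No chain of constraints connects phase 13 to phase 7 in either direction.
So phase 13 can come before phase 7 or after — it is not forced.

No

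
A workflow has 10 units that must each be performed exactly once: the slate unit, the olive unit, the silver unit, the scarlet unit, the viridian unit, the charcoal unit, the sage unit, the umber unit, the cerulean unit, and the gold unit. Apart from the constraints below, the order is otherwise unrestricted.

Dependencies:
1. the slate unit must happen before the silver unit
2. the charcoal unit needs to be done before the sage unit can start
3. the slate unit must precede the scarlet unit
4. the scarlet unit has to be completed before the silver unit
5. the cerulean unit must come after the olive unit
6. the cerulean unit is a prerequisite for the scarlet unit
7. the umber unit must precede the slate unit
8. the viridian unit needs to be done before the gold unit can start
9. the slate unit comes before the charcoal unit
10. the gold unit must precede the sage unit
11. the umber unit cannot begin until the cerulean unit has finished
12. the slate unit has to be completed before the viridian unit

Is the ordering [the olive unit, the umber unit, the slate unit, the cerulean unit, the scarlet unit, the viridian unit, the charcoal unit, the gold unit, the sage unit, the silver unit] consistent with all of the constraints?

In the proposed order, the umber unit appears before the cerulean unit.
Since the cerulean unit is required before the umber unit, the ordering is invalid.

No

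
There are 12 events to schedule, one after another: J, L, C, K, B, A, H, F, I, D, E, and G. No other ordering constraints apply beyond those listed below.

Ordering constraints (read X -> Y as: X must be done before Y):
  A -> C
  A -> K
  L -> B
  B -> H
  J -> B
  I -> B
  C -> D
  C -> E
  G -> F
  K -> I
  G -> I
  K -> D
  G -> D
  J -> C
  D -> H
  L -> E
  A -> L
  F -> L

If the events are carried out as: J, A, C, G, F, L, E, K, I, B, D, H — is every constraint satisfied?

Every stated constraint is respected: J sits at position 1, ahead of B at position 10, and each of the other listed pairs likewise has the predecessor earlier in the sequence.

Yes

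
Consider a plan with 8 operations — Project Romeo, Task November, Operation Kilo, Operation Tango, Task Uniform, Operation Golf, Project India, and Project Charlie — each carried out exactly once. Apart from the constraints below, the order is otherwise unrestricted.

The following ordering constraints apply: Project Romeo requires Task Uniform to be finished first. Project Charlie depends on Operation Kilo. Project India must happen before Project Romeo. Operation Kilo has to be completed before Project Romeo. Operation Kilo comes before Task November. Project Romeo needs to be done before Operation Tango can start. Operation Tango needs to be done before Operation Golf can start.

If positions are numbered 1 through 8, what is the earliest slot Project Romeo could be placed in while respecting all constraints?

The operations that are forced before Project Romeo, directly or transitively, are Operation Kilo, Task Uniform, Project India. That's 3 operations.
With 3 mandatory predecessors, the earliest Project Romeo can sit is position 3+1 = 4, and placing just those 3 first achieves it.

4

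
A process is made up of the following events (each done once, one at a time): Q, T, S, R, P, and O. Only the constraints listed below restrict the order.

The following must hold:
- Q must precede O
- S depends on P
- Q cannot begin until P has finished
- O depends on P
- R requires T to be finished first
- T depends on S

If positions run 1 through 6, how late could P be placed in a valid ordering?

1

Every event that must follow P has to come after it. Tracing all chains starting from P, those events are: Q, T, S, R, O — 5 in total.
So at least 5 events follow P, putting P no later than position 1. That position is achievable by scheduling everything else first.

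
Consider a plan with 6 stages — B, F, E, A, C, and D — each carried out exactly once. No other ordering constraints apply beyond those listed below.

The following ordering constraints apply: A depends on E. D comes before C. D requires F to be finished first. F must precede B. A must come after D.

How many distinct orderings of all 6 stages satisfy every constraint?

2 stages have no prerequisites (F, E), so any of them could come first.
Enumerating by repeatedly choosing an available stage (one whose prerequisites are all placed) gives 33 distinct complete orderings.

33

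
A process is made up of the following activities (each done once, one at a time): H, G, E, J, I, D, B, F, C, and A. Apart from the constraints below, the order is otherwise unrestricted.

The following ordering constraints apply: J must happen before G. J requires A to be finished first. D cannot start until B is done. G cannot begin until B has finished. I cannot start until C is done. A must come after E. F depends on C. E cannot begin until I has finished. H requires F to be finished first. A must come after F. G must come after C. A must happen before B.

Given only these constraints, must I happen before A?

Tracing the constraints gives a chain: I → E → A.
So I must precede A in any valid ordering.

Yes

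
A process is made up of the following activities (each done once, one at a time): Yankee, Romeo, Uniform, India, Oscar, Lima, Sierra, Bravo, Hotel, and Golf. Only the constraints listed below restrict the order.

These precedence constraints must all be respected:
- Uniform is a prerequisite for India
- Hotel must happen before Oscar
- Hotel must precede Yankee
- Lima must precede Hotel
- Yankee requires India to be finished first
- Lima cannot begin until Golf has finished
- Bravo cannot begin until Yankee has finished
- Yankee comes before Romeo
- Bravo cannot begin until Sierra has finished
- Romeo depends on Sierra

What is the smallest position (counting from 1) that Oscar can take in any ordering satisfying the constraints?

4

Working backwards through the constraints from Oscar, its full set of required predecessors is Lima, Hotel, Golf — 3 of them.
With 3 mandatory predecessors, the earliest Oscar can sit is position 3+1 = 4, and placing just those 3 first achieves it.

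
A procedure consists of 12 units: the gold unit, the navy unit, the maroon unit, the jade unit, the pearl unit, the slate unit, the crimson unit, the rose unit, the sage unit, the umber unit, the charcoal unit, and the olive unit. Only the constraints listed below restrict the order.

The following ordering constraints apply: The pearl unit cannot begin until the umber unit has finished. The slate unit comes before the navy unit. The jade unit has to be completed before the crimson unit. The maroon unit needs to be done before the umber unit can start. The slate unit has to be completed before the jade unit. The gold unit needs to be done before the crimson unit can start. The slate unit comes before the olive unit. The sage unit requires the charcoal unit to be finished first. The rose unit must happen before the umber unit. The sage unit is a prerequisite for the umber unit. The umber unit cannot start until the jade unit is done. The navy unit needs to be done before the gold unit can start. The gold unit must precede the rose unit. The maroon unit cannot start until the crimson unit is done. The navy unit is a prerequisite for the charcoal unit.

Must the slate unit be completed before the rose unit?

Tracing the constraints gives a chain: the slate unit → the navy unit → the gold unit → the rose unit.
Hence the slate unit necessarily comes before the rose unit.

Yes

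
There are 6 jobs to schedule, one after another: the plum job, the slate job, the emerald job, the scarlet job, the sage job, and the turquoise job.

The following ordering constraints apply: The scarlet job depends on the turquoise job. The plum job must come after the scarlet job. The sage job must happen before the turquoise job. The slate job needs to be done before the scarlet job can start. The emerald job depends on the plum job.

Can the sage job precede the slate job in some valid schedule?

Yes

No chain of constraints runs from the slate job to the sage job, so the slate job is not required to come first.
That means at least one valid schedule has the sage job before the slate job.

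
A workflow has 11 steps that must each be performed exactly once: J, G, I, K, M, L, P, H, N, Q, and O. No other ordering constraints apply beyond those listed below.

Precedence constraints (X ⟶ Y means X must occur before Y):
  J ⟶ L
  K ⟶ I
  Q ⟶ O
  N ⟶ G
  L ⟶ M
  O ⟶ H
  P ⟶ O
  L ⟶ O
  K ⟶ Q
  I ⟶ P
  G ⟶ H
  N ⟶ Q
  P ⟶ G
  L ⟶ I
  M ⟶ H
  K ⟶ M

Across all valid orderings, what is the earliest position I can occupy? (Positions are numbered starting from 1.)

4

Every step that must precede I has to come before it. Tracing all chains that end at I, those steps are: J, K, L — 3 in total.
With 3 mandatory predecessors, the earliest I can sit is position 3+1 = 4, and placing just those 3 first achieves it.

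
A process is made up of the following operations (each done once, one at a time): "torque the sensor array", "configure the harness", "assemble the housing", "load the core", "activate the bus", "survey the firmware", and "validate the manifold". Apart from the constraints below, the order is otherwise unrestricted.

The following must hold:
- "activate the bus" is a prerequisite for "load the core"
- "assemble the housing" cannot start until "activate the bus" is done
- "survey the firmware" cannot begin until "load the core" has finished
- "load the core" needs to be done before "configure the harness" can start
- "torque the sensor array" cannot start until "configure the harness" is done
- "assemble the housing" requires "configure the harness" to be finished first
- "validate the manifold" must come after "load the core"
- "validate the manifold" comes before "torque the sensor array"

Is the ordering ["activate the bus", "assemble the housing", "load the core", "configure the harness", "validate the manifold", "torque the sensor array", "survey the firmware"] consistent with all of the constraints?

In the proposed order, "assemble the housing" appears before "configure the harness".
That contradicts the constraint that "configure the harness" must precede "assemble the housing".

No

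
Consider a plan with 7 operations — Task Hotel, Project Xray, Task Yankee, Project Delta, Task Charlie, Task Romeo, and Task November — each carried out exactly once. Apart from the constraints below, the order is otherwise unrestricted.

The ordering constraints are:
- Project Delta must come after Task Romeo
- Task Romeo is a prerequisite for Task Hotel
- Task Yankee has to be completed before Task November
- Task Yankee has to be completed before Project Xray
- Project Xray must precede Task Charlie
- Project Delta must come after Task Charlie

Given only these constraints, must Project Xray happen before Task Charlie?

Yes

Tracing the constraints gives a chain: Project Xray → Task Charlie.
So Project Xray must precede Task Charlie in any valid ordering.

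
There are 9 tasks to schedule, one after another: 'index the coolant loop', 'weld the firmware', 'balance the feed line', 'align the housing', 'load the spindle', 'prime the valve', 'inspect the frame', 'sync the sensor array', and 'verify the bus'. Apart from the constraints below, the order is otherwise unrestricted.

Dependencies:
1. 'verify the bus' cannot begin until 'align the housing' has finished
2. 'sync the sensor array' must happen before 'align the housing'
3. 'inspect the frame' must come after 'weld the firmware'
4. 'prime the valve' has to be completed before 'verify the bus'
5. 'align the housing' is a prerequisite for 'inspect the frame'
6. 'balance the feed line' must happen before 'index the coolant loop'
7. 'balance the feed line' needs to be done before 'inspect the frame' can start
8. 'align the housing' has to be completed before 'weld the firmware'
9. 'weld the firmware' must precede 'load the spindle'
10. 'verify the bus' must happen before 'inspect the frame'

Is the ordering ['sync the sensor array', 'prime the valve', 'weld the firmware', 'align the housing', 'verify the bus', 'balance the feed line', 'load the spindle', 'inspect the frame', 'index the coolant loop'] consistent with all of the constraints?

In the proposed order, 'weld the firmware' appears before 'align the housing'.
Since 'align the housing' is required before 'weld the firmware', the ordering is invalid.

No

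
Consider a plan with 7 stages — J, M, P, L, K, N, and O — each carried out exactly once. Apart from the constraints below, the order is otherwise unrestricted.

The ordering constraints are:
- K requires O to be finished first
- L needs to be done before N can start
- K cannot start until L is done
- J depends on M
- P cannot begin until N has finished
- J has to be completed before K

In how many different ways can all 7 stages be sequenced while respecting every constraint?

The stages with no prerequisites are M, L, O; any of them can be placed first.
Enumerating by repeatedly choosing an available stage (one whose prerequisites are all placed) gives 102 distinct complete orderings.

102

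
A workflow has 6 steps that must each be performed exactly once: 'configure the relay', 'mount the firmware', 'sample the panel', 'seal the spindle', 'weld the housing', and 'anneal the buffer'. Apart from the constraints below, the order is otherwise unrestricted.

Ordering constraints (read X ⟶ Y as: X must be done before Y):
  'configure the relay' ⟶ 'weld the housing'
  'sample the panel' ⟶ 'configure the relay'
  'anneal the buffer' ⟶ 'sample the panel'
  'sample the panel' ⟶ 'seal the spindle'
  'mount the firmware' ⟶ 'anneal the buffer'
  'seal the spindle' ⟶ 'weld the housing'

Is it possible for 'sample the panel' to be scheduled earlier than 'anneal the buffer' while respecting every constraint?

No

There is a dependency chain 'anneal the buffer' → 'sample the panel', so 'sample the panel' always comes after 'anneal the buffer'.
So no valid ordering can have 'sample the panel' before 'anneal the buffer'.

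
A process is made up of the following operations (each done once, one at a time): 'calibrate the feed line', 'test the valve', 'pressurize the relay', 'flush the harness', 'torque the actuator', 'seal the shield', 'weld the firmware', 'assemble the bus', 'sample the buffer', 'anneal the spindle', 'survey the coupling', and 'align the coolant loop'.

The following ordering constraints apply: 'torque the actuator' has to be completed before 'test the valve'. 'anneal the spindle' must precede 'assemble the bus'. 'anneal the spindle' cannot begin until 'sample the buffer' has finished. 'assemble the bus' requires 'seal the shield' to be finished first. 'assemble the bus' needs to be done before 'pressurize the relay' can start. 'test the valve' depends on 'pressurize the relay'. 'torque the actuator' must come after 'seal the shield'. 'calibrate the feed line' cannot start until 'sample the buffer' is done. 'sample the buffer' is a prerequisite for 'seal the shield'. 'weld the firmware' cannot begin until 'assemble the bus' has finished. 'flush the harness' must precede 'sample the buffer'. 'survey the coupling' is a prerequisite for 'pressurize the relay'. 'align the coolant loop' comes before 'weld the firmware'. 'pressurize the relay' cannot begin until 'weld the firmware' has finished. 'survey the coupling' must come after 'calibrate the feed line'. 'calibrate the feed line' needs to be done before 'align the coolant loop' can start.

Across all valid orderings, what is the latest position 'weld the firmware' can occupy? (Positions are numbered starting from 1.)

Following every chain forward from 'weld the firmware', the operations that must come later are 'test the valve', 'pressurize the relay' — 2 of them.
With 2 mandatory successors out of 12 operations total, the latest slot for 'weld the firmware' is 12−2 = 10, and it's reachable by doing all non-successors before 'weld the firmware'.

10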